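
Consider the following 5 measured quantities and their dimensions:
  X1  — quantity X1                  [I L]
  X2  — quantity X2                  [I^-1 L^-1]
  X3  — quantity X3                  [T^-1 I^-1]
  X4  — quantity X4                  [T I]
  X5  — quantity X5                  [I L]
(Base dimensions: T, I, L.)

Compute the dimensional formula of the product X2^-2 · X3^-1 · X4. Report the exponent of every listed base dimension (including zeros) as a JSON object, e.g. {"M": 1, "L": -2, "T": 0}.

Dimensional matrix (T×I×L by X1×X2×X3×X4×X5):
  T: [ 0  0 -1  1  0]
  I: [ 1 -1 -1  1  1]
  L: [ 1 -1  0  0  1]
  [T]: (-2)·0+(-1)·-1+(1)·1 = 2
  [I]: (-2)·-1+(-1)·-1+(1)·1 = 4
  [L]: (-2)·-1+(-1)·0+(1)·0 = 2
⇒ T^2 I^4 L^2

{"T": 2, "I": 4, "L": 2}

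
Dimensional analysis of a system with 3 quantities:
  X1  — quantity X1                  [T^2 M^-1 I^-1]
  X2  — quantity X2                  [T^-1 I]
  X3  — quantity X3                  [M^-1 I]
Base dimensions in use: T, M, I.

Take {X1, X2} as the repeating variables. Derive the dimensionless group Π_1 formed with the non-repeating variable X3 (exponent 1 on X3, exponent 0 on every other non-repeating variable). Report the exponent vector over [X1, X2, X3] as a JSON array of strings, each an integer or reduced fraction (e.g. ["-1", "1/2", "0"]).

["-1", "-2", "1"]

Exponent matrix [T,M,I] × [X1,X2,X3]:
  T: [ 2 -1  0]
  M: [-1  0 -1]
  I: [-1  1  1]
Echelon form has 2 nonzero rows (pivots: X1,X2)
Repeat: X1,X2; free: X3
RREF:
  r0: [   1    0    1]
  r1: [   0    1    2]
  r2: [   0    0    0]
Fix exponent of X3 at 1; solve each RREF row for its pivot's exponent:
  r0: exp(X1) + (1)·1 = 0 ⇒ exp(X1) = -1
  r1: exp(X2) + (2)·1 = 0 ⇒ exp(X2) = -2
Π_1 = X1^-1 · X2^-2 · X3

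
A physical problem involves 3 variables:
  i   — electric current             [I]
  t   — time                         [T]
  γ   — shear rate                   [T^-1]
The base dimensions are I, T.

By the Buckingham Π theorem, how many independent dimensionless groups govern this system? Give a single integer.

Write exponents as rows I,T / cols i,t,γ:
  I: [ 1  0  0]
  T: [ 0  1 -1]
RREF → pivots at {i,t} ⇒ r = 2
n=3, r=2 ⇒ 1 dimensionless group

1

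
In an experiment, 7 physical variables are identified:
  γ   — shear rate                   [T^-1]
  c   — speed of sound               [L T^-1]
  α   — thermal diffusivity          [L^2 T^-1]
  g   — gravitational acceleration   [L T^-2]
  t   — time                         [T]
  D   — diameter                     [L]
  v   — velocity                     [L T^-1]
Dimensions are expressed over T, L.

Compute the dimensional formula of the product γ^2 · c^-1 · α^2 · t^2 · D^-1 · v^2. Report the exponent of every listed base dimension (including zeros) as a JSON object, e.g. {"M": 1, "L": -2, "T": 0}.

{"T": -3, "L": 4}

Dimensional matrix (T×L by γ×c×α×g×t×D×v):
  T: [-1 -1 -1 -2  1  0 -1]
  L: [ 0  1  2  1  0  1  1]
  [T]: (2)·-1+(-1)·-1+(2)·-1+(2)·1+(-1)·0+(2)·-1 = -3
  [L]: (2)·0+(-1)·1+(2)·2+(2)·0+(-1)·1+(2)·1 = 4
⇒ T^-3 L^4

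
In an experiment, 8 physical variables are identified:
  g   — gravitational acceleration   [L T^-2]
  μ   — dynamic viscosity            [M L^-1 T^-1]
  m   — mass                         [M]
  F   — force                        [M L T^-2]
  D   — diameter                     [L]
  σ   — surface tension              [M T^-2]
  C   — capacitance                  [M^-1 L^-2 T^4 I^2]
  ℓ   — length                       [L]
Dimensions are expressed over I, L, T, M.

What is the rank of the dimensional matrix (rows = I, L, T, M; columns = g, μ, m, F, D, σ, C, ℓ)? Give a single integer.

4

Write exponents as rows I,L,T,M / cols g,μ,m,F,D,σ,C,ℓ:
  I: [ 0  0  0  0  0  0  2  0]
  L: [ 1 -1  0  1  1  0 -2  1]
  T: [-2 -1  0 -2  0 -2  4  0]
  M: [ 0  1  1  1  0  1 -1  0]
Row reduction gives pivot columns g,μ,m,C; rank = 4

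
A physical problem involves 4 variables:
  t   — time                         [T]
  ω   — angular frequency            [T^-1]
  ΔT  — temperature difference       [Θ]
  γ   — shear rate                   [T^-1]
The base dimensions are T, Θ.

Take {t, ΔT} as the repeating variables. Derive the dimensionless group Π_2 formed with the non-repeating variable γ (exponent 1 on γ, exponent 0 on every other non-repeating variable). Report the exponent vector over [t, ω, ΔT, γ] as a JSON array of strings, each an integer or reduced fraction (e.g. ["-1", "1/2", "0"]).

Write exponents as rows T,Θ / cols t,ω,ΔT,γ:
  T: [ 1 -1  0 -1]
  Θ: [ 0  0  1  0]
RREF → pivots at {t,ΔT} ⇒ r = 2
Repeat: t,ΔT; free: ω,γ
RREF:
  r0: [   1   -1    0   -1]
  r1: [   0    0    1    0]
Fix exponent of γ at 1, ω at 0; solve each RREF row for its pivot's exponent:
  r0: exp(t) + (-1)·1 = 0 ⇒ exp(t) = 1
  r1: exp(ΔT) + (0)·1 = 0 ⇒ exp(ΔT) = 0
Π_2 = t · γ

["1", "0", "0", "1"]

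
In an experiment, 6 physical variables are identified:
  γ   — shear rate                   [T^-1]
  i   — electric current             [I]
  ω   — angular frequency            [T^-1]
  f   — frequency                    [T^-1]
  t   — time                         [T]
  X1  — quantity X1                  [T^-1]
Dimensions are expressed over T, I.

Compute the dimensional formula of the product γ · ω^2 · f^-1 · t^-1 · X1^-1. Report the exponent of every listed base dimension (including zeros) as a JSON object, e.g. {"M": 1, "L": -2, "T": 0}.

{"T": -2, "I": 0}

Dimensional matrix (T×I by γ×i×ω×f×t×X1):
  T: [-1  0 -1 -1  1 -1]
  I: [ 0  1  0  0  0  0]
  [T]: (1)·-1+(2)·-1+(-1)·-1+(-1)·1+(-1)·-1 = -2
  [I]: (1)·0+(2)·0+(-1)·0+(-1)·0+(-1)·0 = 0
⇒ T^-2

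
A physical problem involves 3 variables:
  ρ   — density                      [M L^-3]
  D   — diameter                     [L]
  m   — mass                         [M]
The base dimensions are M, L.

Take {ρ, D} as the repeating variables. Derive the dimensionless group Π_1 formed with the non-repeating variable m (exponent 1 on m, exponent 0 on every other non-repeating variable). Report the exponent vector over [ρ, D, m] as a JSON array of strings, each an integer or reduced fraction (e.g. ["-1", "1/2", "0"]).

Dimensional matrix (M×L by ρ×D×m):
  M: [ 1  0  1]
  L: [-3  1  0]
RREF → pivots at {ρ,D} ⇒ r = 2
Pivot set = {ρ,D}, free = {m}
RREF:
  r0: [   1    0    1]
  r1: [   0    1    3]
Fix exponent of m at 1; solve each RREF row for its pivot's exponent:
  r0: exp(ρ) + (1)·1 = 0 ⇒ exp(ρ) = -1
  r1: exp(D) + (3)·1 = 0 ⇒ exp(D) = -3
Π_1 = ρ^-1 · D^-3 · m

["-1", "-3", "1"]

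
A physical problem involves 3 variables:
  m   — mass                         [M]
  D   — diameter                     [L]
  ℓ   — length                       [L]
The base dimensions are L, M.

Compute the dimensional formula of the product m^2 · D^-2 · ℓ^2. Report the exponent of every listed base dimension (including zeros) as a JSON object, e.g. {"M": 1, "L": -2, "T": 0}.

Write exponents as rows L,M / cols m,D,ℓ:
  L: [ 0  1  1]
  M: [ 1  0  0]
  [L]: (2)·0+(-2)·1+(2)·1 = 0
  [M]: (2)·1+(-2)·0+(2)·0 = 2
⇒ M^2

{"L": 0, "M": 2}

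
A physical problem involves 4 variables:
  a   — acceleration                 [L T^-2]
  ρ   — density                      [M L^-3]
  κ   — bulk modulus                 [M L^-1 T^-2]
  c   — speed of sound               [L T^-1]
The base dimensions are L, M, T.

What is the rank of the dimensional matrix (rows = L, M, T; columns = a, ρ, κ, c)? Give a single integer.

Write exponents as rows L,M,T / cols a,ρ,κ,c:
  L: [ 1 -3 -1  1]
  M: [ 0  1  1  0]
  T: [-2  0 -2 -1]
Row reduction gives pivot columns a,ρ,κ; rank = 3

3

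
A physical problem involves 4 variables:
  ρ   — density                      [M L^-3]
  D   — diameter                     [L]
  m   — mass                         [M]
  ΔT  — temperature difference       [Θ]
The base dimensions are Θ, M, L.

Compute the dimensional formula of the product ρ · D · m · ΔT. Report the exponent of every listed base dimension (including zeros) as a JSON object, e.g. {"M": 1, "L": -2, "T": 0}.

Write exponents as rows Θ,M,L / cols ρ,D,m,ΔT:
  Θ: [ 0  0  0  1]
  M: [ 1  0  1  0]
  L: [-3  1  0  0]
  [Θ]: (1)·0+(1)·0+(1)·0+(1)·1 = 1
  [M]: (1)·1+(1)·0+(1)·1+(1)·0 = 2
  [L]: (1)·-3+(1)·1+(1)·0+(1)·0 = -2
⇒ Θ M^2 L^-2

{"Θ": 1, "M": 2, "L": -2}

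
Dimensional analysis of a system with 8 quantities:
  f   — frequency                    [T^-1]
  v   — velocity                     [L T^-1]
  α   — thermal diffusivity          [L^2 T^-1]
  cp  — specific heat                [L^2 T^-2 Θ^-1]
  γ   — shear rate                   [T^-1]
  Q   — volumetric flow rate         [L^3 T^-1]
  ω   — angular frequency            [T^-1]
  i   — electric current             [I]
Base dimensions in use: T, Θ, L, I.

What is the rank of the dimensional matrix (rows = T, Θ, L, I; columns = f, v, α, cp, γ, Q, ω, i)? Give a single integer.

4

Exponent matrix [T,Θ,L,I] × [f,v,α,cp,γ,Q,ω,i]:
  T: [-1 -1 -1 -2 -1 -1 -1  0]
  Θ: [ 0  0  0 -1  0  0  0  0]
  L: [ 0  1  2  2  0  3  0  0]
  I: [ 0  0  0  0  0  0  0  1]
RREF → pivots at {f,v,cp,i} ⇒ r = 4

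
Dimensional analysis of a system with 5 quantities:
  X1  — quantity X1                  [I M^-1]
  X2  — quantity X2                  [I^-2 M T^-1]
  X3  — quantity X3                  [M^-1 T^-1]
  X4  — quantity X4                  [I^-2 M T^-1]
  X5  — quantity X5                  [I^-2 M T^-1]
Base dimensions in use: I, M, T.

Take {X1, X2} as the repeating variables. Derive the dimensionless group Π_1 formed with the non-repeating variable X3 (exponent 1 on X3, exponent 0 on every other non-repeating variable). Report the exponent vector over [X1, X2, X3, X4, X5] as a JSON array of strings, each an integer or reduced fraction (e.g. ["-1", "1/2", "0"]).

["-2", "-1", "1", "0", "0"]

Dimensional matrix (I×M×T by X1×X2×X3×X4×X5):
  I: [ 1 -2  0 -2 -2]
  M: [-1  1 -1  1  1]
  T: [ 0 -1 -1 -1 -1]
Row reduction gives pivot columns X1,X2; rank = 2
Pivot set = {X1,X2}, free = {X3,X4,X5}
RREF:
  r0: [   1    0    2    0    0]
  r1: [   0    1    1    1    1]
  r2: [   0    0    0    0    0]
Fix exponent of X3 at 1, X4 at 0, X5 at 0; solve each RREF row for its pivot's exponent:
  r0: exp(X1) + (2)·1 = 0 ⇒ exp(X1) = -2
  r1: exp(X2) + (1)·1 = 0 ⇒ exp(X2) = -1
Π_1 = X1^-2 · X2^-1 · X3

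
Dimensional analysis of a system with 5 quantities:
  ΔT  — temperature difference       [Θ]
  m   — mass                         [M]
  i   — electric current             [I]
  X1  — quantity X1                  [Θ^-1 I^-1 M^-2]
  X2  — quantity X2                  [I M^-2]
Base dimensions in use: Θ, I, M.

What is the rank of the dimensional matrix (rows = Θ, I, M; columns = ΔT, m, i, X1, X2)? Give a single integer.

3

Dimensional matrix (Θ×I×M by ΔT×m×i×X1×X2):
  Θ: [ 1  0  0 -1  0]
  I: [ 0  0  1 -1  1]
  M: [ 0  1  0 -2 -2]
RREF → pivots at {ΔT,m,i} ⇒ r = 3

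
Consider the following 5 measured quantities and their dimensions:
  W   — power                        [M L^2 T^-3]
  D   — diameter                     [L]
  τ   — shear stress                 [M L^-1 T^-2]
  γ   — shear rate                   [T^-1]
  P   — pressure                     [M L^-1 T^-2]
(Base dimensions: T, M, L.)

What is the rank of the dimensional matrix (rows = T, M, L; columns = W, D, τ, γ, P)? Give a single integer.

3

Exponent matrix [T,M,L] × [W,D,τ,γ,P]:
  T: [-3  0 -2 -1 -2]
  M: [ 1  0  1  0  1]
  L: [ 2  1 -1  0 -1]
RREF → pivots at {W,D,τ} ⇒ r = 3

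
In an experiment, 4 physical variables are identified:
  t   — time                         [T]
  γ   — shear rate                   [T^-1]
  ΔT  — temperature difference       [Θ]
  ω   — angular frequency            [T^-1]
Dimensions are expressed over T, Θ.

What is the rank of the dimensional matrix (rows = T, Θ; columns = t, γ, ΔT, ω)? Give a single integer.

Exponent matrix [T,Θ] × [t,γ,ΔT,ω]:
  T: [ 1 -1  0 -1]
  Θ: [ 0  0  1  0]
RREF → pivots at {t,ΔT} ⇒ r = 2

2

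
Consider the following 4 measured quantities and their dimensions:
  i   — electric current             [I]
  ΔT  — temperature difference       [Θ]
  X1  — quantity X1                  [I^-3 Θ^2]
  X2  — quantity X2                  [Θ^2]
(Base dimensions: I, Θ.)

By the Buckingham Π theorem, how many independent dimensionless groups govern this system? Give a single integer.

Exponent matrix [I,Θ] × [i,ΔT,X1,X2]:
  I: [ 1  0 -3  0]
  Θ: [ 0  1  2  2]
Echelon form has 2 nonzero rows (pivots: i,ΔT)
n=4, r=2 ⇒ 2 dimensionless groups

2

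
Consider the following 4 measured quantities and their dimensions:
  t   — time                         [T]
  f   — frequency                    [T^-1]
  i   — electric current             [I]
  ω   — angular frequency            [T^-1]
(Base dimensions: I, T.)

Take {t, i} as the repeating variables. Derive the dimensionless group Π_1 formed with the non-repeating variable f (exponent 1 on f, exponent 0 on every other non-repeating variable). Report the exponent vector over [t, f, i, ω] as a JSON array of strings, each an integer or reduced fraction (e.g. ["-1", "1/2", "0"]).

["1", "1", "0", "0"]

Exponent matrix [I,T] × [t,f,i,ω]:
  I: [ 0  0  1  0]
  T: [ 1 -1  0 -1]
Echelon form has 2 nonzero rows (pivots: t,i)
Pivot set = {t,i}, free = {f,ω}
RREF:
  r0: [   1   -1    0   -1]
  r1: [   0    0    1    0]
Fix exponent of f at 1, ω at 0; solve each RREF row for its pivot's exponent:
  r0: exp(t) + (-1)·1 = 0 ⇒ exp(t) = 1
  r1: exp(i) + (0)·1 = 0 ⇒ exp(i) = 0
Π_1 = t · f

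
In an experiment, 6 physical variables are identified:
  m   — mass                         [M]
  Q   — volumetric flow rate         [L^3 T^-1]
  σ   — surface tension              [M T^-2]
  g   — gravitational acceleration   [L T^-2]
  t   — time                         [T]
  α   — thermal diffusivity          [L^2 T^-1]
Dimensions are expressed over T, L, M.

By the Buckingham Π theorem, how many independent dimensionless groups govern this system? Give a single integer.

Write exponents as rows T,L,M / cols m,Q,σ,g,t,α:
  T: [ 0 -1 -2 -2  1 -1]
  L: [ 0  3  0  1  0  2]
  M: [ 1  0  1  0  0  0]
Row reduction gives pivot columns m,Q,σ; rank = 3
Π count = n − r = 6 − 3 = 3

3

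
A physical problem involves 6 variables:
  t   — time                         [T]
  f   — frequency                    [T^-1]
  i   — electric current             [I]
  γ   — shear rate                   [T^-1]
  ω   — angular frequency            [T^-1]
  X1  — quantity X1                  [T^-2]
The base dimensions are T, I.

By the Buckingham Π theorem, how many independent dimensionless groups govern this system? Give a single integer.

4

Exponent matrix [T,I] × [t,f,i,γ,ω,X1]:
  T: [ 1 -1  0 -1 -1 -2]
  I: [ 0  0  1  0  0  0]
RREF → pivots at {t,i} ⇒ r = 2
6 vars − rank 2 = 4 Π groups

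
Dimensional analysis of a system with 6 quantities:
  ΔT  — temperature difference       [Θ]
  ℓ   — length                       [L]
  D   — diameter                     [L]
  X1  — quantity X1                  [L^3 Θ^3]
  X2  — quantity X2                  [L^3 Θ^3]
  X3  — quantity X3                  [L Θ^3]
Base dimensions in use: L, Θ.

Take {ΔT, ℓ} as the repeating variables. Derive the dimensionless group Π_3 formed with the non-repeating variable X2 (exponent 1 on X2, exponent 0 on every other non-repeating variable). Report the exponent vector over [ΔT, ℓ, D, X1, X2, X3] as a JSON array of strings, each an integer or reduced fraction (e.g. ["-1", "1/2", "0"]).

Exponent matrix [L,Θ] × [ΔT,ℓ,D,X1,X2,X3]:
  L: [ 0  1  1  3  3  1]
  Θ: [ 1  0  0  3  3  3]
Echelon form has 2 nonzero rows (pivots: ΔT,ℓ)
Pivot set = {ΔT,ℓ}, free = {D,X1,X2,X3}
RREF:
  r0: [   1    0    0    3    3    3]
  r1: [   0    1    1    3    3    1]
Fix exponent of X2 at 1, D at 0, X1 at 0, X3 at 0; solve each RREF row for its pivot's exponent:
  r0: exp(ΔT) + (3)·1 = 0 ⇒ exp(ΔT) = -3
  r1: exp(ℓ) + (3)·1 = 0 ⇒ exp(ℓ) = -3
Π_3 = ΔT^-3 · ℓ^-3 · X2

["-3", "-3", "0", "0", "1", "0"]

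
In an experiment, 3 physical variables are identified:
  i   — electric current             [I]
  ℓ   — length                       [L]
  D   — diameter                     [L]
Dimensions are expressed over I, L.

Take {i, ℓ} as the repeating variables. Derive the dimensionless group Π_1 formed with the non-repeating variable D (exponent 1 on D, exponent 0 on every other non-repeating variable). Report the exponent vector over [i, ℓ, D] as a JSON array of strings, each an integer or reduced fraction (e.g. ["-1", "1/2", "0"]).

["0", "-1", "1"]

Exponent matrix [I,L] × [i,ℓ,D]:
  I: [ 1  0  0]
  L: [ 0  1  1]
Echelon form has 2 nonzero rows (pivots: i,ℓ)
Pivot set = {i,ℓ}, free = {D}
RREF:
  r0: [   1    0    0]
  r1: [   0    1    1]
Fix exponent of D at 1; solve each RREF row for its pivot's exponent:
  r0: exp(i) + (0)·1 = 0 ⇒ exp(i) = 0
  r1: exp(ℓ) + (1)·1 = 0 ⇒ exp(ℓ) = -1
Π_1 = ℓ^-1 · D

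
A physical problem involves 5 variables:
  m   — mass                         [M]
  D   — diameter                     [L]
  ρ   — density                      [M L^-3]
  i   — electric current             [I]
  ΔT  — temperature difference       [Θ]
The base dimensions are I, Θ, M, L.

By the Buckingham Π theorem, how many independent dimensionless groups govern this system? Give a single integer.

Dimensional matrix (I×Θ×M×L by m×D×ρ×i×ΔT):
  I: [ 0  0  0  1  0]
  Θ: [ 0  0  0  0  1]
  M: [ 1  0  1  0  0]
  L: [ 0  1 -3  0  0]
RREF → pivots at {m,D,i,ΔT} ⇒ r = 4
n=5, r=4 ⇒ 1 dimensionless group

1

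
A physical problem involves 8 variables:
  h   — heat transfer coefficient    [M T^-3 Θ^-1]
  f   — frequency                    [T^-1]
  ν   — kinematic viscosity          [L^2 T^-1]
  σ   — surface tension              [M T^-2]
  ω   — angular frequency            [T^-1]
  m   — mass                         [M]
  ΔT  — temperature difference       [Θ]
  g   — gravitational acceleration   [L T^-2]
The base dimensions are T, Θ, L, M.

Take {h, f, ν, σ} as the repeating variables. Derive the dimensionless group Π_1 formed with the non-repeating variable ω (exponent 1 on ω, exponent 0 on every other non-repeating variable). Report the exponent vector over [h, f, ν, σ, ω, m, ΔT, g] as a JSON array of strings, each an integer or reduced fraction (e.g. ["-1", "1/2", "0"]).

["0", "-1", "0", "0", "1", "0", "0", "0"]

Dimensional matrix (T×Θ×L×M by h×f×ν×σ×ω×m×ΔT×g):
  T: [-3 -1 -1 -2 -1  0  0 -2]
  Θ: [-1  0  0  0  0  0  1  0]
  L: [ 0  0  2  0  0  0  0  1]
  M: [ 1  0  0  1  0  1  0  0]
Row reduction gives pivot columns h,f,ν,σ; rank = 4
Pivot set = {h,f,ν,σ}, free = {ω,m,ΔT,g}
RREF:
  r0: [   1    0    0    0    0    0   -1    0]
  r1: [   0    1    0    0    1   -2    1  3/2]
  r2: [   0    0    1    0    0    0    0  1/2]
  r3: [   0    0    0    1    0    1    1    0]
Fix exponent of ω at 1, m at 0, ΔT at 0, g at 0; solve each RREF row for its pivot's exponent:
  r0: exp(h) + (0)·1 = 0 ⇒ exp(h) = 0
  r1: exp(f) + (1)·1 = 0 ⇒ exp(f) = -1
  r2: exp(ν) + (0)·1 = 0 ⇒ exp(ν) = 0
  r3: exp(σ) + (0)·1 = 0 ⇒ exp(σ) = 0
Π_1 = f^-1 · ω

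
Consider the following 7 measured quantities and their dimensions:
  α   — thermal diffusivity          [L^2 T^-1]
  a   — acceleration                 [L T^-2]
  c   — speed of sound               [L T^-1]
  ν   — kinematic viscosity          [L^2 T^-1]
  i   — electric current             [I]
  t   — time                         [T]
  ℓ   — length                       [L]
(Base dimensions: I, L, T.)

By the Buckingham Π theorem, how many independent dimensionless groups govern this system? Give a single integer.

4

Dimensional matrix (I×L×T by α×a×c×ν×i×t×ℓ):
  I: [ 0  0  0  0  1  0  0]
  L: [ 2  1  1  2  0  0  1]
  T: [-1 -2 -1 -1  0  1  0]
RREF → pivots at {α,a,i} ⇒ r = 3
7 vars − rank 3 = 4 Π groups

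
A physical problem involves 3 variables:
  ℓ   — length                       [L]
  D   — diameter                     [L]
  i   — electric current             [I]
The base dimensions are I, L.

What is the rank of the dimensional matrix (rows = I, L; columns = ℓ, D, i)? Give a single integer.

2

Write exponents as rows I,L / cols ℓ,D,i:
  I: [ 0  0  1]
  L: [ 1  1  0]
RREF → pivots at {ℓ,i} ⇒ r = 2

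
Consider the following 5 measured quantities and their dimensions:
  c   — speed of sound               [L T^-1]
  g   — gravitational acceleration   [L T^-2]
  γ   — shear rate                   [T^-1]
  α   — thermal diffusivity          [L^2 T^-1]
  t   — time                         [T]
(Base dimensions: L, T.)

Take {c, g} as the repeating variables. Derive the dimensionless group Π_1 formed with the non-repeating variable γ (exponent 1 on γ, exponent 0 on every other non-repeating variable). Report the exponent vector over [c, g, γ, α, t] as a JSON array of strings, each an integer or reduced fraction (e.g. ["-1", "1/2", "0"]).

Write exponents as rows L,T / cols c,g,γ,α,t:
  L: [ 1  1  0  2  0]
  T: [-1 -2 -1 -1  1]
Row reduction gives pivot columns c,g; rank = 2
Repeat: c,g; free: γ,α,t
RREF:
  r0: [   1    0   -1    3    1]
  r1: [   0    1    1   -1   -1]
Fix exponent of γ at 1, α at 0, t at 0; solve each RREF row for its pivot's exponent:
  r0: exp(c) + (-1)·1 = 0 ⇒ exp(c) = 1
  r1: exp(g) + (1)·1 = 0 ⇒ exp(g) = -1
Π_1 = c · g^-1 · γ

["1", "-1", "1", "0", "0"]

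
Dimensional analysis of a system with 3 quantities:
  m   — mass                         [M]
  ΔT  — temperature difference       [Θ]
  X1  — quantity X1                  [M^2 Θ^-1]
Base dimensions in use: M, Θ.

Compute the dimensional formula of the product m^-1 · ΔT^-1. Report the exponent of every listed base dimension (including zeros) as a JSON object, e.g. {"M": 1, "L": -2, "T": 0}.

{"M": -1, "Θ": -1}

Dimensional matrix (M×Θ by m×ΔT×X1):
  M: [ 1  0  2]
  Θ: [ 0  1 -1]
  [M]: (-1)·1+(-1)·0 = -1
  [Θ]: (-1)·0+(-1)·1 = -1
⇒ M^-1 Θ^-1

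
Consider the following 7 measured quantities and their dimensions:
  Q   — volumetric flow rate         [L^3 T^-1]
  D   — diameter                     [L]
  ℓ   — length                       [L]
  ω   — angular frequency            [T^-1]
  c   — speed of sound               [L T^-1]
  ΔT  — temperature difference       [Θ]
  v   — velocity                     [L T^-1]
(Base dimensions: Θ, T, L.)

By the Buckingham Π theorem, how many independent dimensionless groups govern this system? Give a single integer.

4

Write exponents as rows Θ,T,L / cols Q,D,ℓ,ω,c,ΔT,v:
  Θ: [ 0  0  0  0  0  1  0]
  T: [-1  0  0 -1 -1  0 -1]
  L: [ 3  1  1  0  1  0  1]
Row reduction gives pivot columns Q,D,ΔT; rank = 3
Π count = n − r = 7 − 3 = 4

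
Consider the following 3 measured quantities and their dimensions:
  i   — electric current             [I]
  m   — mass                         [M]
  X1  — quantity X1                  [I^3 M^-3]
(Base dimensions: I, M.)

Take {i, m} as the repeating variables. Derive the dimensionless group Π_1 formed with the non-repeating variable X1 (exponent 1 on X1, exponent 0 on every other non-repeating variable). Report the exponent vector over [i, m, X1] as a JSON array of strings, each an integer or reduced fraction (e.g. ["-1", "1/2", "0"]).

["-3", "3", "1"]

Write exponents as rows I,M / cols i,m,X1:
  I: [ 1  0  3]
  M: [ 0  1 -3]
Echelon form has 2 nonzero rows (pivots: i,m)
Repeat: i,m; free: X1
RREF:
  r0: [   1    0    3]
  r1: [   0    1   -3]
Fix exponent of X1 at 1; solve each RREF row for its pivot's exponent:
  r0: exp(i) + (3)·1 = 0 ⇒ exp(i) = -3
  r1: exp(m) + (-3)·1 = 0 ⇒ exp(m) = 3
Π_1 = i^-3 · m^3 · X1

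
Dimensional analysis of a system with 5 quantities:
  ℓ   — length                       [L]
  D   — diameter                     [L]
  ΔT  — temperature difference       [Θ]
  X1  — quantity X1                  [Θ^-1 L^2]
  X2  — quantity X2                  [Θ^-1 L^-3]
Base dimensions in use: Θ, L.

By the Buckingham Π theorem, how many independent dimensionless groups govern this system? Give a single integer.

Write exponents as rows Θ,L / cols ℓ,D,ΔT,X1,X2:
  Θ: [ 0  0  1 -1 -1]
  L: [ 1  1  0  2 -3]
Echelon form has 2 nonzero rows (pivots: ℓ,ΔT)
5 vars − rank 2 = 3 Π groups

3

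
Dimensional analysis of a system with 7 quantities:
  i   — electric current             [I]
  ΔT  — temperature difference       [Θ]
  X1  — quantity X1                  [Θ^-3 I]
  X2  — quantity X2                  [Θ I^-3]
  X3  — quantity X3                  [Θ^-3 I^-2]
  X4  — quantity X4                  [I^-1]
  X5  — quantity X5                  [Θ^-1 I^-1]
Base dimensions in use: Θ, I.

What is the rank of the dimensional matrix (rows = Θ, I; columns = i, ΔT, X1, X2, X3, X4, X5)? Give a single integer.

Exponent matrix [Θ,I] × [i,ΔT,X1,X2,X3,X4,X5]:
  Θ: [ 0  1 -3  1 -3  0 -1]
  I: [ 1  0  1 -3 -2 -1 -1]
Echelon form has 2 nonzero rows (pivots: i,ΔT)

2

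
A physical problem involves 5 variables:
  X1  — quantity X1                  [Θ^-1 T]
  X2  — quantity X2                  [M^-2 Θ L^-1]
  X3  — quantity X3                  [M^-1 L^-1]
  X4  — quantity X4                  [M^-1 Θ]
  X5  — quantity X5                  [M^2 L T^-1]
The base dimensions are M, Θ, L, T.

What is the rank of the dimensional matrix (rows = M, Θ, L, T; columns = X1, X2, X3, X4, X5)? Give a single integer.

Exponent matrix [M,Θ,L,T] × [X1,X2,X3,X4,X5]:
  M: [ 0 -2 -1 -1  2]
  Θ: [-1  1  0  1  0]
  L: [ 0 -1 -1  0  1]
  T: [ 1  0  0  0 -1]
RREF → pivots at {X1,X2,X3} ⇒ r = 3

3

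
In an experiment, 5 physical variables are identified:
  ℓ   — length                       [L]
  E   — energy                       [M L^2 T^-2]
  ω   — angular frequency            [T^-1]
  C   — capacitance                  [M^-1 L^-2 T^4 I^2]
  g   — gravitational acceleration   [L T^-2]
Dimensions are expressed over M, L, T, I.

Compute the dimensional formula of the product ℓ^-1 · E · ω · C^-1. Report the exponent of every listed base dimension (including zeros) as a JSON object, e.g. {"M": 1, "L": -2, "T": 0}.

{"M": 2, "L": 3, "T": -7, "I": -2}

Dimensional matrix (M×L×T×I by ℓ×E×ω×C×g):
  M: [ 0  1  0 -1  0]
  L: [ 1  2  0 -2  1]
  T: [ 0 -2 -1  4 -2]
  I: [ 0  0  0  2  0]
  [M]: (-1)·0+(1)·1+(1)·0+(-1)·-1 = 2
  [L]: (-1)·1+(1)·2+(1)·0+(-1)·-2 = 3
  [T]: (-1)·0+(1)·-2+(1)·-1+(-1)·4 = -7
  [I]: (-1)·0+(1)·0+(1)·0+(-1)·2 = -2
⇒ M^2 L^3 T^-7 I^-2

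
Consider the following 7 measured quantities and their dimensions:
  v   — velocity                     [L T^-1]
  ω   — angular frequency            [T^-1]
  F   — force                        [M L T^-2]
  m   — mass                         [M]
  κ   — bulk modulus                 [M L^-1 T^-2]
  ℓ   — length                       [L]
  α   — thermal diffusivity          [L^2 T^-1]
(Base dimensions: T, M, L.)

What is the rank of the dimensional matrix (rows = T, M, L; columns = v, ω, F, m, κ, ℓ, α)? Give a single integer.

3

Dimensional matrix (T×M×L by v×ω×F×m×κ×ℓ×α):
  T: [-1 -1 -2  0 -2  0 -1]
  M: [ 0  0  1  1  1  0  0]
  L: [ 1  0  1  0 -1  1  2]
Echelon form has 3 nonzero rows (pivots: v,ω,F)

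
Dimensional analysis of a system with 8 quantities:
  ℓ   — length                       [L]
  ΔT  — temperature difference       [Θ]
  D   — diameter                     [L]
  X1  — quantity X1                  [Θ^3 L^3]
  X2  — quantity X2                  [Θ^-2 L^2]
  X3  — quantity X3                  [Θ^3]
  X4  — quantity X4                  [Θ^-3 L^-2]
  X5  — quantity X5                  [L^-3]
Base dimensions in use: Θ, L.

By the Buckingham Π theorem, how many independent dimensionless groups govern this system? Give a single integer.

Dimensional matrix (Θ×L by ℓ×ΔT×D×X1×X2×X3×X4×X5):
  Θ: [ 0  1  0  3 -2  3 -3  0]
  L: [ 1  0  1  3  2  0 -2 -3]
RREF → pivots at {ℓ,ΔT} ⇒ r = 2
n=8, r=2 ⇒ 6 dimensionless groups

6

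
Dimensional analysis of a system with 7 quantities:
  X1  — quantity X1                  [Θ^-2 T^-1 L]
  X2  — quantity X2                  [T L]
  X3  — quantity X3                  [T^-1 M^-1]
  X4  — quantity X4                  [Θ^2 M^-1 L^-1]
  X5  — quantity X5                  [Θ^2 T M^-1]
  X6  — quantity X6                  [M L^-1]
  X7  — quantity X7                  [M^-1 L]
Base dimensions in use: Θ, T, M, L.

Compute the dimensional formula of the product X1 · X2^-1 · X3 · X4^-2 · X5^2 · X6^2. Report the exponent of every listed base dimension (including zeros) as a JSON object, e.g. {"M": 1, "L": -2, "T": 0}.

Write exponents as rows Θ,T,M,L / cols X1,X2,X3,X4,X5,X6,X7:
  Θ: [-2  0  0  2  2  0  0]
  T: [-1  1 -1  0  1  0  0]
  M: [ 0  0 -1 -1 -1  1 -1]
  L: [ 1  1  0 -1  0 -1  1]
  [Θ]: (1)·-2+(-1)·0+(1)·0+(-2)·2+(2)·2+(2)·0 = -2
  [T]: (1)·-1+(-1)·1+(1)·-1+(-2)·0+(2)·1+(2)·0 = -1
  [M]: (1)·0+(-1)·0+(1)·-1+(-2)·-1+(2)·-1+(2)·1 = 1
  [L]: (1)·1+(-1)·1+(1)·0+(-2)·-1+(2)·0+(2)·-1 = 0
⇒ Θ^-2 T^-1 M

{"Θ": -2, "T": -1, "M": 1, "L": 0}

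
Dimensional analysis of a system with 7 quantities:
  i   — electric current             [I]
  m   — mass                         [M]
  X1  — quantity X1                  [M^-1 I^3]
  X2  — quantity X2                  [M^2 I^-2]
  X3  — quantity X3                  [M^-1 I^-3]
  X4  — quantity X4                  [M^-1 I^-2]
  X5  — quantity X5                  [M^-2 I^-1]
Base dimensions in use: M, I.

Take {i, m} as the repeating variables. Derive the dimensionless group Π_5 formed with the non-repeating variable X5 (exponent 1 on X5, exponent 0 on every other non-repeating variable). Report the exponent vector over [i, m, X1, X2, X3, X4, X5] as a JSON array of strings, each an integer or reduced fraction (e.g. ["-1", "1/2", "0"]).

["1", "2", "0", "0", "0", "0", "1"]

Write exponents as rows M,I / cols i,m,X1,X2,X3,X4,X5:
  M: [ 0  1 -1  2 -1 -1 -2]
  I: [ 1  0  3 -2 -3 -2 -1]
Echelon form has 2 nonzero rows (pivots: i,m)
Pivot set = {i,m}, free = {X1,X2,X3,X4,X5}
RREF:
  r0: [   1    0    3   -2   -3   -2   -1]
  r1: [   0    1   -1    2   -1   -1   -2]
Fix exponent of X5 at 1, X1 at 0, X2 at 0, X3 at 0, X4 at 0; solve each RREF row for its pivot's exponent:
  r0: exp(i) + (-1)·1 = 0 ⇒ exp(i) = 1
  r1: exp(m) + (-2)·1 = 0 ⇒ exp(m) = 2
Π_5 = i · m^2 · X5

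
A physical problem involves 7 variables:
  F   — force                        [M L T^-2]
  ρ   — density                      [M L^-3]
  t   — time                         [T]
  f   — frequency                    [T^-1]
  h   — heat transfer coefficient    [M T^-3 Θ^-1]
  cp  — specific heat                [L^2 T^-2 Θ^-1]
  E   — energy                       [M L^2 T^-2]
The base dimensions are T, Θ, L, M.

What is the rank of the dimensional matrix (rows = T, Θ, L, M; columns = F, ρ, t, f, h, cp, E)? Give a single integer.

4

Write exponents as rows T,Θ,L,M / cols F,ρ,t,f,h,cp,E:
  T: [-2  0  1 -1 -3 -2 -2]
  Θ: [ 0  0  0  0 -1 -1  0]
  L: [ 1 -3  0  0  0  2  2]
  M: [ 1  1  0  0  1  0  1]
Row reduction gives pivot columns F,ρ,t,h; rank = 4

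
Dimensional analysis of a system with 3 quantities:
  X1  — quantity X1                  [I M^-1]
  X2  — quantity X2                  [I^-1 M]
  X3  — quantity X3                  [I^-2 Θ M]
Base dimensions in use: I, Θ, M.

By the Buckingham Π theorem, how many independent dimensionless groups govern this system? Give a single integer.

Write exponents as rows I,Θ,M / cols X1,X2,X3:
  I: [ 1 -1 -2]
  Θ: [ 0  0  1]
  M: [-1  1  1]
Echelon form has 2 nonzero rows (pivots: X1,X3)
3 vars − rank 2 = 1 Π group

1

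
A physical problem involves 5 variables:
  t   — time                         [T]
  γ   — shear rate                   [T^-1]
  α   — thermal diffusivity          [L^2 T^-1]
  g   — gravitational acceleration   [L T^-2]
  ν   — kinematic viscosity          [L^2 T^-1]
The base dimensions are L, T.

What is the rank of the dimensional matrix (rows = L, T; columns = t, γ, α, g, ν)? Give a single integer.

Exponent matrix [L,T] × [t,γ,α,g,ν]:
  L: [ 0  0  2  1  2]
  T: [ 1 -1 -1 -2 -1]
Echelon form has 2 nonzero rows (pivots: t,α)

2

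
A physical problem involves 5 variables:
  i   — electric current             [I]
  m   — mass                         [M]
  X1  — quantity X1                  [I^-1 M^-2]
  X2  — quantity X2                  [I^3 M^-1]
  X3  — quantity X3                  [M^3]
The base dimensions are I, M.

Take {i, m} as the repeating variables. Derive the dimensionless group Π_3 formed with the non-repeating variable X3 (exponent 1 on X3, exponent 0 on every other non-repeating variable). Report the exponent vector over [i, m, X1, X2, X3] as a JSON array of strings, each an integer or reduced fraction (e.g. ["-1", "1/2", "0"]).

Dimensional matrix (I×M by i×m×X1×X2×X3):
  I: [ 1  0 -1  3  0]
  M: [ 0  1 -2 -1  3]
Row reduction gives pivot columns i,m; rank = 2
Pivot set = {i,m}, free = {X1,X2,X3}
RREF:
  r0: [   1    0   -1    3    0]
  r1: [   0    1   -2   -1    3]
Fix exponent of X3 at 1, X1 at 0, X2 at 0; solve each RREF row for its pivot's exponent:
  r0: exp(i) + (0)·1 = 0 ⇒ exp(i) = 0
  r1: exp(m) + (3)·1 = 0 ⇒ exp(m) = -3
Π_3 = m^-3 · X3

["0", "-3", "0", "0", "1"]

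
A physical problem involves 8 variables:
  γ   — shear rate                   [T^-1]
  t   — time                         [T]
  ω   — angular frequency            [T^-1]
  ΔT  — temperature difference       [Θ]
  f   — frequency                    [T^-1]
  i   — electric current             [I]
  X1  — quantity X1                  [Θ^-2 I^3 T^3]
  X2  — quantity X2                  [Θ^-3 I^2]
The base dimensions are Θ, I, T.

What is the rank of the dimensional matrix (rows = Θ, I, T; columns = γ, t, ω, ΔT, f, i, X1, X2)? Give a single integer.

Exponent matrix [Θ,I,T] × [γ,t,ω,ΔT,f,i,X1,X2]:
  Θ: [ 0  0  0  1  0  0 -2 -3]
  I: [ 0  0  0  0  0  1  3  2]
  T: [-1  1 -1  0 -1  0  3  0]
Row reduction gives pivot columns γ,ΔT,i; rank = 3

3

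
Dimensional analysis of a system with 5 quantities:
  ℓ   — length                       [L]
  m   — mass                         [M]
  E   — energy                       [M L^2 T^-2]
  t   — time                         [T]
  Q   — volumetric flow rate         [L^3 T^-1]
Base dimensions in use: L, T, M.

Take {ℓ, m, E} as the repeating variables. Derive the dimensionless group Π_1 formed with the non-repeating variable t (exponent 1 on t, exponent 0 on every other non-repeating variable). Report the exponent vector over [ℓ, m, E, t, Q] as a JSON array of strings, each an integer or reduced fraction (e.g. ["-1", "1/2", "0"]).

Write exponents as rows L,T,M / cols ℓ,m,E,t,Q:
  L: [ 1  0  2  0  3]
  T: [ 0  0 -2  1 -1]
  M: [ 0  1  1  0  0]
RREF → pivots at {ℓ,m,E} ⇒ r = 3
Repeat: ℓ,m,E; free: t,Q
RREF:
  r0: [   1    0    0    1    2]
  r1: [   0    1    0  1/2 -1/2]
  r2: [   0    0    1 -1/2  1/2]
Fix exponent of t at 1, Q at 0; solve each RREF row for its pivot's exponent:
  r0: exp(ℓ) + (1)·1 = 0 ⇒ exp(ℓ) = -1
  r1: exp(m) + (1/2)·1 = 0 ⇒ exp(m) = -1/2
  r2: exp(E) + (-1/2)·1 = 0 ⇒ exp(E) = 1/2
Π_1 = ℓ^-1 · m^(-1/2) · E^(1/2) · t

["-1", "-1/2", "1/2", "1", "0"]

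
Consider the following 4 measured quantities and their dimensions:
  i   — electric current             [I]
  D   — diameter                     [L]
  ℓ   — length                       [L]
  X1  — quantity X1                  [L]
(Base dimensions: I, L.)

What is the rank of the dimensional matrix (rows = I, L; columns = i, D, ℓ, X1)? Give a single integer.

Dimensional matrix (I×L by i×D×ℓ×X1):
  I: [ 1  0  0  0]
  L: [ 0  1  1  1]
RREF → pivots at {i,D} ⇒ r = 2

2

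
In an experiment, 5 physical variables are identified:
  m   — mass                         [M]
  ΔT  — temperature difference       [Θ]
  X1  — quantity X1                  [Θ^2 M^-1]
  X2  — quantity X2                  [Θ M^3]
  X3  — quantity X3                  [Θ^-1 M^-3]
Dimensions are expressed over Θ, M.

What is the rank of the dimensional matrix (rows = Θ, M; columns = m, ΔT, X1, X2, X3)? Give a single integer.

2

Write exponents as rows Θ,M / cols m,ΔT,X1,X2,X3:
  Θ: [ 0  1  2  1 -1]
  M: [ 1  0 -1  3 -3]
RREF → pivots at {m,ΔT} ⇒ r = 2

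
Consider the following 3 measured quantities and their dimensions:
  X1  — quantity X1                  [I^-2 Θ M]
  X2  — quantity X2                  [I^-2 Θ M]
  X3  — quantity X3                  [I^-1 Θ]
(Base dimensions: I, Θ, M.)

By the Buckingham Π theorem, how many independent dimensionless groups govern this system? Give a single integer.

Dimensional matrix (I×Θ×M by X1×X2×X3):
  I: [-2 -2 -1]
  Θ: [ 1  1  1]
  M: [ 1  1  0]
Row reduction gives pivot columns X1,X3; rank = 2
3 vars − rank 2 = 1 Π group

1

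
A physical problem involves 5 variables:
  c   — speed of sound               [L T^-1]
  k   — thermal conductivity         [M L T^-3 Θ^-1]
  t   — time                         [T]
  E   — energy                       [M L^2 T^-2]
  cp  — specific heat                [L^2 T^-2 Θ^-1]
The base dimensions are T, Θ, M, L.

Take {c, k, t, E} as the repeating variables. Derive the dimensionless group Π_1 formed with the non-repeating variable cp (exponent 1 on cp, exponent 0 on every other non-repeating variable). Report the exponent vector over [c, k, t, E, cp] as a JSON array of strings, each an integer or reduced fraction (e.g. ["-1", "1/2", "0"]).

Exponent matrix [T,Θ,M,L] × [c,k,t,E,cp]:
  T: [-1 -3  1 -2 -2]
  Θ: [ 0 -1  0  0 -1]
  M: [ 0  1  0  1  0]
  L: [ 1  1  0  2  2]
RREF → pivots at {c,k,t,E} ⇒ r = 4
Repeat: c,k,t,E; free: cp
RREF:
  r0: [   1    0    0    0    3]
  r1: [   0    1    0    0    1]
  r2: [   0    0    1    0    2]
  r3: [   0    0    0    1   -1]
Fix exponent of cp at 1; solve each RREF row for its pivot's exponent:
  r0: exp(c) + (3)·1 = 0 ⇒ exp(c) = -3
  r1: exp(k) + (1)·1 = 0 ⇒ exp(k) = -1
  r2: exp(t) + (2)·1 = 0 ⇒ exp(t) = -2
  r3: exp(E) + (-1)·1 = 0 ⇒ exp(E) = 1
Π_1 = c^-3 · k^-1 · t^-2 · E · cp

["-3", "-1", "-2", "1", "1"]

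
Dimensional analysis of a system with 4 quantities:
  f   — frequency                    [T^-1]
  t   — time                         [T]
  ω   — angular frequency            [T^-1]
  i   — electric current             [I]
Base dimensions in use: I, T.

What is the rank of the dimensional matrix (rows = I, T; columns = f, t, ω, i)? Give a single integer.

2

Exponent matrix [I,T] × [f,t,ω,i]:
  I: [ 0  0  0  1]
  T: [-1  1 -1  0]
Row reduction gives pivot columns f,i; rank = 2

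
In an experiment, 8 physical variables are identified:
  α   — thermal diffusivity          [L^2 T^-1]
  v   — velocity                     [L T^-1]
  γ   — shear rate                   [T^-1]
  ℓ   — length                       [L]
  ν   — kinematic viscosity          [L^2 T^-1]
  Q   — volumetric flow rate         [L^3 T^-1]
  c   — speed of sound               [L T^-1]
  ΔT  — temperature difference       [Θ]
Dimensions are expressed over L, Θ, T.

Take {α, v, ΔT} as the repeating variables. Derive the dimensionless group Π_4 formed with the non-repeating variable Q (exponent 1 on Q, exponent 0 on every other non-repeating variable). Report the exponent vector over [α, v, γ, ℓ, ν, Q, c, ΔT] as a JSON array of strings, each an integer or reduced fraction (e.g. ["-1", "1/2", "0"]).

Dimensional matrix (L×Θ×T by α×v×γ×ℓ×ν×Q×c×ΔT):
  L: [ 2  1  0  1  2  3  1  0]
  Θ: [ 0  0  0  0  0  0  0  1]
  T: [-1 -1 -1  0 -1 -1 -1  0]
RREF → pivots at {α,v,ΔT} ⇒ r = 3
Repeat: α,v,ΔT; free: γ,ℓ,ν,Q,c
RREF:
  r0: [   1    0   -1    1    1    2    0    0]
  r1: [   0    1    2   -1    0   -1    1    0]
  r2: [   0    0    0    0    0    0    0    1]
Fix exponent of Q at 1, γ at 0, ℓ at 0, ν at 0, c at 0; solve each RREF row for its pivot's exponent:
  r0: exp(α) + (2)·1 = 0 ⇒ exp(α) = -2
  r1: exp(v) + (-1)·1 = 0 ⇒ exp(v) = 1
  r2: exp(ΔT) + (0)·1 = 0 ⇒ exp(ΔT) = 0
Π_4 = α^-2 · v · Q

["-2", "1", "0", "0", "0", "1", "0", "0"]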